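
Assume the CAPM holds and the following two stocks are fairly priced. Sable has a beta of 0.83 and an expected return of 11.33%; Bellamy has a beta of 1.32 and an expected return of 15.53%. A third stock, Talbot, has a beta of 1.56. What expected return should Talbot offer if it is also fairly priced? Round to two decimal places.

MRP (SML slope) = (15.53% − 11.33%) / (1.32 − 0.83) = 4.20% / 0.49 = 8.5714%
R_f (intercept) = 11.33% − 0.83 × 8.5714% = 4.2157%
E(R_Talbot) = R_f + β × MRP = 4.2157% + 1.56 × 8.5714% = 17.59%

17.59%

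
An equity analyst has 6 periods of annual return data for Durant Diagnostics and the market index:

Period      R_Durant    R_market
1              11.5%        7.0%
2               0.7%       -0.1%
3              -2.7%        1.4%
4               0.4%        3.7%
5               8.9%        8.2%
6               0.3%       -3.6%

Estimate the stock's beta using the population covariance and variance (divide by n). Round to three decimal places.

0.982

Mean R_i = (11.5 + 0.7 − 2.7 + 0.4 + 8.9 + 0.3) / 6 = 3.1833%
Mean R_m = (7.0 − 0.1 + 1.4 + 3.7 + 8.2 − 3.6) / 6 = 2.7667%
Σ(R_i − R̄_i)(R_m − R̄_m) = 97.1867  ⇒  Cov = 97.1867 / 6 = 16.1978
Σ(R_m − R̄_m)² = 98.9333  ⇒  Var(R_m) = 98.9333 / 6 = 16.4889
β = Cov / Var(R_m) = 16.1978 / 16.4889 = 0.9823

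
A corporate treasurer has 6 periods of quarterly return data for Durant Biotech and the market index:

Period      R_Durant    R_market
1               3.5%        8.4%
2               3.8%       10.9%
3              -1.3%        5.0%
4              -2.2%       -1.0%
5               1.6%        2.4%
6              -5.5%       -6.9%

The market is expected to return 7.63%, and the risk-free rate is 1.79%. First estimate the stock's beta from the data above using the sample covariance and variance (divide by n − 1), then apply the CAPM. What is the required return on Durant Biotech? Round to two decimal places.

4.81%

Mean R_i = (3.5 + 3.8 − 1.3 − 2.2 + 1.6 − 5.5) / 6 = -0.0167%
Mean R_m = (8.4 + 10.9 + 5.0 − 1.0 + 2.4 − 6.9) / 6 = 3.1333%
Σ(R_i − R̄_i)(R_m − R̄_m) = 108.6233  ⇒  Cov = 108.6233 / 5 = 21.7247
Σ(R_m − R̄_m)² = 209.8333  ⇒  Var(R_m) = 209.8333 / 5 = 41.9667
β = Cov / Var(R_m) = 21.7247 / 41.9667 = 0.5177
MRP = 7.63% − 1.79% = 5.84%
E(R) = R_f + β × MRP = 1.79% + 0.5177 × 5.84% = 4.81%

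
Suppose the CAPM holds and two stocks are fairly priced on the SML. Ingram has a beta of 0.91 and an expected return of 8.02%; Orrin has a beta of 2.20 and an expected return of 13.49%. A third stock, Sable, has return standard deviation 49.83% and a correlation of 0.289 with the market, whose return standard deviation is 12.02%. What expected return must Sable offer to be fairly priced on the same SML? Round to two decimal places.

9.24%

MRP = (13.49% − 8.02%) / (2.20 − 0.91) = 4.2403%
R_f = 8.02% − 0.91 × 4.2403% = 4.1613%
β_Sable = ρ·σ_i/σ_m = 0.289 × 49.83 / 12.02 = 1.1981
E(R_Sable) = R_f + β × MRP = 4.1613% + 1.1981 × 4.2403% = 9.24%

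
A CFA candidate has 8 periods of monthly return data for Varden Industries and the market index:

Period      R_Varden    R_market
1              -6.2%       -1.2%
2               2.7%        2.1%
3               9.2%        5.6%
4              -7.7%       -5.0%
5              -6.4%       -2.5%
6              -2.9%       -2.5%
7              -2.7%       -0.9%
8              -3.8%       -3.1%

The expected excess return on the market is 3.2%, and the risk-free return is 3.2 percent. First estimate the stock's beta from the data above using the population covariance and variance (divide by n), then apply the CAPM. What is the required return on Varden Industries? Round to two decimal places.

Mean R_i = (-6.2 + 2.7 + 9.2 − 7.7 − 6.4 − 2.9 − 2.7 − 3.8) / 8 = -2.2250%
Mean R_m = (-1.2 + 2.1 + 5.6 − 5.0 − 2.5 − 2.5 − 0.9 − 3.1) / 8 = -0.9375%
Σ(R_i − R̄_i)(R_m − R̄_m) = 123.9025  ⇒  Cov = 123.9025 / 8 = 15.4878
Σ(R_m − R̄_m)² = 78.0988  ⇒  Var(R_m) = 78.0988 / 8 = 9.7624
β = Cov / Var(R_m) = 15.4878 / 9.7624 = 1.5865
E(R) = R_f + β × MRP = 3.2% + 1.5865 × 3.2% = 8.28%

8.28%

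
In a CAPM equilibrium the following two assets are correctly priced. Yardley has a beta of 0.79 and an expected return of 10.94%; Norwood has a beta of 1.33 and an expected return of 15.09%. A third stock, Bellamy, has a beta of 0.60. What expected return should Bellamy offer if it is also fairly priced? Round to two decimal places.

MRP (SML slope) = (15.09% − 10.94%) / (1.33 − 0.79) = 4.15% / 0.54 = 7.6852%
R_f (intercept) = 10.94% − 0.79 × 7.6852% = 4.8687%
E(R_Bellamy) = R_f + β × MRP = 4.8687% + 0.60 × 7.6852% = 9.48%

9.48%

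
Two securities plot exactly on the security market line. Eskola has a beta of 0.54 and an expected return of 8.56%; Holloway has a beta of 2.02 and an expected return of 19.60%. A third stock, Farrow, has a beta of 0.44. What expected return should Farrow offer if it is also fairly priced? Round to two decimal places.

MRP (SML slope) = (19.60% − 8.56%) / (2.02 − 0.54) = 11.04% / 1.48 = 7.4595%
R_f (intercept) = 8.56% − 0.54 × 7.4595% = 4.5319%
E(R_Farrow) = R_f + β × MRP = 4.5319% + 0.44 × 7.4595% = 7.81%

7.81%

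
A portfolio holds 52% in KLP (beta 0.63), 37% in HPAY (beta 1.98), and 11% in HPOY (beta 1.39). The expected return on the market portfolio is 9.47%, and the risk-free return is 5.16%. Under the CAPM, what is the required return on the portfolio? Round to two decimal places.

10.39%

β_P = Σ w_i β_i = 0.52×0.63 + 0.37×1.98 + 0.11×1.39 = 1.2131
MRP = 9.47% − 5.16% = 4.31%
E(R_P) = R_f + β_P × MRP = 5.16% + 1.2131 × 4.31% = 10.39%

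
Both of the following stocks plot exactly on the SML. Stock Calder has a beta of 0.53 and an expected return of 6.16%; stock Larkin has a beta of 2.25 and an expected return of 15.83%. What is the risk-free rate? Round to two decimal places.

3.18%

Both satisfy E(R) = R_f + β·MRP, so the slope of the SML is
MRP = (15.83% − 6.16%) / (2.25 − 0.53) = 9.67% / 1.72 = 5.6221%
R_f = E(R_Calder) − β_Calder·MRP = 6.16% − 0.53 × 5.6221% = 3.1803%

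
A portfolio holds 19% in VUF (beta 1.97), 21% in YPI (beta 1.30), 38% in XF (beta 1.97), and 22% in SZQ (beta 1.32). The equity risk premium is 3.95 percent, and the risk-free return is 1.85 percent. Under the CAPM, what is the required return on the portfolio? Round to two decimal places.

8.51%

β_P = Σ w_i β_i = 0.19×1.97 + 0.21×1.30 + 0.38×1.97 + 0.22×1.32 = 1.6863
E(R_P) = R_f + β_P × MRP = 1.85% + 1.6863 × 3.95% = 8.51%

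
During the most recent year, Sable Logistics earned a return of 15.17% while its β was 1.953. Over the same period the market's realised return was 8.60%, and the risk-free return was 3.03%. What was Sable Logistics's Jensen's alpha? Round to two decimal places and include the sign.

Market excess return = 8.60% − 3.03% = 5.57%
CAPM benchmark = R_f + β(R_m − R_f) = 3.03% + 1.953 × 5.57% = 13.90821%
α = actual − benchmark = 15.17% − 13.90821% = +1.26%

+1.26%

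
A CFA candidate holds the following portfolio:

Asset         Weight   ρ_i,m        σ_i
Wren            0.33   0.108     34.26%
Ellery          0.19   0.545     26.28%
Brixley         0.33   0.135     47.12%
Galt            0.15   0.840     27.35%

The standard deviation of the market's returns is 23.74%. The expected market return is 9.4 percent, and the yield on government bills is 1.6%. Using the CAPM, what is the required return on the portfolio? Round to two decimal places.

β_Wren = 0.108 × 34.26% / 23.74% = 0.1559
β_Ellery = 0.545 × 26.28% / 23.74% = 0.6033
β_Brixley = 0.135 × 47.12% / 23.74% = 0.2680
β_Galt = 0.840 × 27.35% / 23.74% = 0.9677
β_P = Σ w_i β_i = 0.33×0.1559 + 0.19×0.6033 + 0.33×0.2680 + 0.15×0.9677 = 0.3997
MRP = 9.4% − 1.6% = 7.80%
E(R_P) = R_f + β_P × MRP = 1.6% + 0.3997 × 7.8% = 4.72%

4.72%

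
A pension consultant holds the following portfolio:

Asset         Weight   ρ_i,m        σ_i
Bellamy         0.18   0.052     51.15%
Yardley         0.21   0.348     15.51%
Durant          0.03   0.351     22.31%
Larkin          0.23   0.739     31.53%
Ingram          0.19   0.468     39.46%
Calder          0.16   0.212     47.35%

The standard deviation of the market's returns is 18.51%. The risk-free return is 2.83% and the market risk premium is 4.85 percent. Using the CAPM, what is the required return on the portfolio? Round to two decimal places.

6.06%

β_Bellamy = 0.052 × 51.15% / 18.51% = 0.1437
β_Yardley = 0.348 × 15.51% / 18.51% = 0.2916
β_Durant = 0.351 × 22.31% / 18.51% = 0.4231
β_Larkin = 0.739 × 31.53% / 18.51% = 1.2588
β_Ingram = 0.468 × 39.46% / 18.51% = 0.9977
β_Calder = 0.212 × 47.35% / 18.51% = 0.5423
β_P = Σ w_i β_i = 0.18×0.1437 + 0.21×0.2916 + 0.03×0.4231 + 0.23×1.2588 + 0.19×0.9977 + 0.16×0.5423 = 0.6657
E(R_P) = R_f + β_P × MRP = 2.83% + 0.6657 × 4.85% = 6.06%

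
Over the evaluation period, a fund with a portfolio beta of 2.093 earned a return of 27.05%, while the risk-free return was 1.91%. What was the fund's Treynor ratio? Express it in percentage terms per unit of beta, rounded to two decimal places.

Treynor = (R_P − R_f) / β_P = (27.05% − 1.91%) / 2.0930 = 25.14% / 2.0930 = 12.01%

12.01%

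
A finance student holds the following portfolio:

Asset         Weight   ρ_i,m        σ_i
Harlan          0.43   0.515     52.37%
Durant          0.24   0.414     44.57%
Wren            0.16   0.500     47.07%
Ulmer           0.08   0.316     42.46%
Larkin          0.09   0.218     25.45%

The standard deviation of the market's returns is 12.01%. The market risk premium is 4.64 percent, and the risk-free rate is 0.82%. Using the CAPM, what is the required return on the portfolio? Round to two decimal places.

β_Harlan = 0.515 × 52.37% / 12.01% = 2.2457
β_Durant = 0.414 × 44.57% / 12.01% = 1.5364
β_Wren = 0.500 × 47.07% / 12.01% = 1.9596
β_Ulmer = 0.316 × 42.46% / 12.01% = 1.1172
β_Larkin = 0.218 × 25.45% / 12.01% = 0.4620
β_P = Σ w_i β_i = 0.43×2.2457 + 0.24×1.5364 + 0.16×1.9596 + 0.08×1.1172 + 0.09×0.4620 = 1.7789
E(R_P) = R_f + β_P × MRP = 0.82% + 1.7789 × 4.64% = 9.07%

9.07%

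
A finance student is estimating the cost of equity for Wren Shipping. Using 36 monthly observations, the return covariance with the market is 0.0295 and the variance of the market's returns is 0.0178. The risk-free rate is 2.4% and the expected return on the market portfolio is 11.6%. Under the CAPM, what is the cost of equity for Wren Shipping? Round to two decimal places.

17.65%

β = Cov(R_i, R_m) / Var(R_m) = 0.0295 / 0.0178 = 1.6573
MRP = 11.6% − 2.4% = 9.20%
E(R) = R_f + β × MRP = 2.4% + 1.6573 × 9.2% = 17.65%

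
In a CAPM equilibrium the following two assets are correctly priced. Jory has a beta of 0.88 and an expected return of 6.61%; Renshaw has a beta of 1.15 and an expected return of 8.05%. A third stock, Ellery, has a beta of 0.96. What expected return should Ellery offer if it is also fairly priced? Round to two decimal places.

7.04%

MRP (SML slope) = (8.05% − 6.61%) / (1.15 − 0.88) = 1.44% / 0.27 = 5.3333%
R_f (intercept) = 6.61% − 0.88 × 5.3333% = 1.9167%
E(R_Ellery) = R_f + β × MRP = 1.9167% + 0.96 × 5.3333% = 7.04%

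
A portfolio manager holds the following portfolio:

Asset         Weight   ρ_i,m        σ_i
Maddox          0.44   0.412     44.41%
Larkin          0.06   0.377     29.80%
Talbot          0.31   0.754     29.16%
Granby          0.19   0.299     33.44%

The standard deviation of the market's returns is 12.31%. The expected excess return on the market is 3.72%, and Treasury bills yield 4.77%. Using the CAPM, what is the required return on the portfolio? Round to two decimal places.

β_Maddox = 0.412 × 44.41% / 12.31% = 1.4863
β_Larkin = 0.377 × 29.80% / 12.31% = 0.9126
β_Talbot = 0.754 × 29.16% / 12.31% = 1.7861
β_Granby = 0.299 × 33.44% / 12.31% = 0.8122
β_P = Σ w_i β_i = 0.44×1.4863 + 0.06×0.9126 + 0.31×1.7861 + 0.19×0.8122 = 1.4167
E(R_P) = R_f + β_P × MRP = 4.77% + 1.4167 × 3.72% = 10.04%

10.04%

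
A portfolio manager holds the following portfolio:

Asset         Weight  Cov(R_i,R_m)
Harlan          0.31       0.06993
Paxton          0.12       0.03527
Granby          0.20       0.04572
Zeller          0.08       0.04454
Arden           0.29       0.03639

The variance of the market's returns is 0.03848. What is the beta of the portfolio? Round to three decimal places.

β_Harlan = 0.06993 / 0.03848 = 1.8173
β_Paxton = 0.03527 / 0.03848 = 0.9166
β_Granby = 0.04572 / 0.03848 = 1.1881
β_Zeller = 0.04454 / 0.03848 = 1.1575
β_Arden = 0.03639 / 0.03848 = 0.9457
β_P = Σ w_i β_i = 0.31×1.8173 + 0.12×0.9166 + 0.20×1.1881 + 0.08×1.1575 + 0.29×0.9457 = 1.2778

1.278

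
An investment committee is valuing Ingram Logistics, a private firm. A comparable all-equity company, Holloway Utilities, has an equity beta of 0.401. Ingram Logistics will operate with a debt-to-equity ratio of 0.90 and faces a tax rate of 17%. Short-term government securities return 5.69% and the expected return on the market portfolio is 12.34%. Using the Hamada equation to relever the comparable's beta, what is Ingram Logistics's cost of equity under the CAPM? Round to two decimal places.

β_L = β_U × [1 + (1 − t)(D/E)] = 0.401 × [1 + (1 − 0.17) × 0.90]
    = 0.401 × [1 + 0.83 × 0.90] = 0.401 × 1.7470 = 0.7005
MRP = 12.34% − 5.69% = 6.65%
E(R) = R_f + β_L × MRP = 5.69% + 0.7005 × 6.65% = 10.35%

10.35%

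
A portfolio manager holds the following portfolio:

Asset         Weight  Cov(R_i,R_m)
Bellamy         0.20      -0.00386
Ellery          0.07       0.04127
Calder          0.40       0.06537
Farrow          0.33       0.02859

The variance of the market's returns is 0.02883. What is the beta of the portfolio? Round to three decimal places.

β_Bellamy = -0.00386 / 0.02883 = -0.1339
β_Ellery = 0.04127 / 0.02883 = 1.4315
β_Calder = 0.06537 / 0.02883 = 2.2674
β_Farrow = 0.02859 / 0.02883 = 0.9917
β_P = Σ w_i β_i = 0.20×-0.1339 + 0.07×1.4315 + 0.40×2.2674 + 0.33×0.9917 = 1.3076

1.308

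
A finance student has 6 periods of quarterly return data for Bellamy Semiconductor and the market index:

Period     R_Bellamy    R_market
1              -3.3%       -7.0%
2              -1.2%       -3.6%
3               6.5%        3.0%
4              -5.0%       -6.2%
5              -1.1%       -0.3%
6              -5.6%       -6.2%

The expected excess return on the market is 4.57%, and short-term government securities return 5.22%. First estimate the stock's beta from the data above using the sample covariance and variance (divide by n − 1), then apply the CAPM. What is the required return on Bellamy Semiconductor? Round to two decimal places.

Mean R_i = (-3.3 − 1.2 + 6.5 − 5.0 − 1.1 − 5.6) / 6 = -1.6167%
Mean R_m = (-7.0 − 3.6 + 3.0 − 6.2 − 0.3 − 6.2) / 6 = -3.3833%
Σ(R_i − R̄_i)(R_m − R̄_m) = 80.1517  ⇒  Cov = 80.1517 / 5 = 16.0303
Σ(R_m − R̄_m)² = 79.2483  ⇒  Var(R_m) = 79.2483 / 5 = 15.8497
β = Cov / Var(R_m) = 16.0303 / 15.8497 = 1.0114
E(R) = R_f + β × MRP = 5.22% + 1.0114 × 4.57% = 9.84%

9.84%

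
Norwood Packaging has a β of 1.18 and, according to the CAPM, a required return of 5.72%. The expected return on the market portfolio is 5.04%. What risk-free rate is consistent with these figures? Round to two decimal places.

E(R) = R_f + β(E(R_m) − R_f) = R_f(1 − β) + β·E(R_m)
5.72% = R_f × (1 − 1.18) + 1.18 × 5.04%
5.72% = R_f × -0.18 + 5.9472%
R_f = (5.72% − 5.9472%) / -0.18 = 1.26%

1.26%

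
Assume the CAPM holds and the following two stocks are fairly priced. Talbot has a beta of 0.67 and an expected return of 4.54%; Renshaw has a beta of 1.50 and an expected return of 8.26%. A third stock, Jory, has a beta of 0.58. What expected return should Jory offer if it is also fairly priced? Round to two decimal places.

4.14%

MRP (SML slope) = (8.26% − 4.54%) / (1.50 − 0.67) = 3.72% / 0.83 = 4.4819%
R_f (intercept) = 4.54% − 0.67 × 4.4819% = 1.5371%
E(R_Jory) = R_f + β × MRP = 1.5371% + 0.58 × 4.4819% = 4.14%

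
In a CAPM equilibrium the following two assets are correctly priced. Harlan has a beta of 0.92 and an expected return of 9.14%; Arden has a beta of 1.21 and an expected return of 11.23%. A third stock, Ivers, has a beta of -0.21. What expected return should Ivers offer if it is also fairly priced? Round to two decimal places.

1.00%

MRP (SML slope) = (11.23% − 9.14%) / (1.21 − 0.92) = 2.09% / 0.29 = 7.2069%
R_f (intercept) = 9.14% − 0.92 × 7.2069% = 2.5097%
E(R_Ivers) = R_f + β × MRP = 2.5097% + -0.21 × 7.2069% = 1.00%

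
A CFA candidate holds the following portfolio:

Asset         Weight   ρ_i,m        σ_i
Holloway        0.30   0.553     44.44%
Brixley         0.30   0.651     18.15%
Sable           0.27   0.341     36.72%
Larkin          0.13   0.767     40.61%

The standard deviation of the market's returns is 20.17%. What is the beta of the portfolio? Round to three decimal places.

0.910

β_Holloway = 0.553 × 44.44% / 20.17% = 1.2184
β_Brixley = 0.651 × 18.15% / 20.17% = 0.5858
β_Sable = 0.341 × 36.72% / 20.17% = 0.6208
β_Larkin = 0.767 × 40.61% / 20.17% = 1.5443
β_P = Σ w_i β_i = 0.30×1.2184 + 0.30×0.5858 + 0.27×0.6208 + 0.13×1.5443 = 0.9096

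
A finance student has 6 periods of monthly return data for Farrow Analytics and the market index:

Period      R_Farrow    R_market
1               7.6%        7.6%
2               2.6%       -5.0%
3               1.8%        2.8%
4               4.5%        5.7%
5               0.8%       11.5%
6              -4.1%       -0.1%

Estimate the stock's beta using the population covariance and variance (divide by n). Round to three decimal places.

0.208

Mean R_i = (7.6 + 2.6 + 1.8 + 4.5 + 0.8 − 4.1) / 6 = 2.2000%
Mean R_m = (7.6 − 5.0 + 2.8 + 5.7 + 11.5 − 0.1) / 6 = 3.7500%
Σ(R_i − R̄_i)(R_m − R̄_m) = 35.5600  ⇒  Cov = 35.5600 / 6 = 5.9267
Σ(R_m − R̄_m)² = 170.9750  ⇒  Var(R_m) = 170.9750 / 6 = 28.4958
β = Cov / Var(R_m) = 5.9267 / 28.4958 = 0.2080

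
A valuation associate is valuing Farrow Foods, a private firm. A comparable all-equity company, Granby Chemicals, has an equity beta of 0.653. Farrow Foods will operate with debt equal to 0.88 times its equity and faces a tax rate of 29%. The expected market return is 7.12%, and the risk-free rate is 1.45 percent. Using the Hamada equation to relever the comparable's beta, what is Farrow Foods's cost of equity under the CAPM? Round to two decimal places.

β_L = β_U × [1 + (1 − t)(D/E)] = 0.653 × [1 + (1 − 0.29) × 0.88]
    = 0.653 × [1 + 0.71 × 0.88] = 0.653 × 1.6248 = 1.0610
MRP = 7.12% − 1.45% = 5.67%
E(R) = R_f + β_L × MRP = 1.45% + 1.0610 × 5.67% = 7.47%

7.47%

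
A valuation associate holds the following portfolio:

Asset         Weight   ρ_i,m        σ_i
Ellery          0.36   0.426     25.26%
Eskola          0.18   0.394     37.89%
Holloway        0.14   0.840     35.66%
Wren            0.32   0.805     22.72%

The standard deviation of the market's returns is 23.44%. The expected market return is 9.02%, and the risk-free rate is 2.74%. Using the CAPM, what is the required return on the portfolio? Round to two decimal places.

β_Ellery = 0.426 × 25.26% / 23.44% = 0.4591
β_Eskola = 0.394 × 37.89% / 23.44% = 0.6369
β_Holloway = 0.840 × 35.66% / 23.44% = 1.2779
β_Wren = 0.805 × 22.72% / 23.44% = 0.7803
β_P = Σ w_i β_i = 0.36×0.4591 + 0.18×0.6369 + 0.14×1.2779 + 0.32×0.7803 = 0.7085
MRP = 9.02% − 2.74% = 6.28%
E(R_P) = R_f + β_P × MRP = 2.74% + 0.7085 × 6.28% = 7.19%

7.19%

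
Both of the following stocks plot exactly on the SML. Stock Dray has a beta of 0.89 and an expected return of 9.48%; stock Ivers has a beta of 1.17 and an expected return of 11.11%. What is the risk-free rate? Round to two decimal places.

4.30%

Both satisfy E(R) = R_f + β·MRP, so the slope of the SML is
MRP = (11.11% − 9.48%) / (1.17 − 0.89) = 1.63% / 0.28 = 5.8214%
R_f = E(R_Dray) − β_Dray·MRP = 9.48% − 0.89 × 5.8214% = 4.2990%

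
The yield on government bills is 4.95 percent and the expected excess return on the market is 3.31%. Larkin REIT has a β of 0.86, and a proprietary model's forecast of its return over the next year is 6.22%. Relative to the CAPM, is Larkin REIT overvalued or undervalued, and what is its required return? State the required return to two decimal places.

Required return = R_f + β·MRP = 4.95% + 0.86 × 3.31% = 7.80%
Forecast 6.22% < required 7.80% → the stock plots below the SML → overvalued.

Overvalued; required return 7.80%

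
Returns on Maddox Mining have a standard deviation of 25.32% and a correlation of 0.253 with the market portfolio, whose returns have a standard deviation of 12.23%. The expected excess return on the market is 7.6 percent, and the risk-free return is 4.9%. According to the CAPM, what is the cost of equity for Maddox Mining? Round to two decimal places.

8.88%

β = ρ × σ_i / σ_m = 0.253 × 25.32% / 12.23% = 0.5238
E(R) = 4.9% + 0.5238 × 7.6% = 8.88%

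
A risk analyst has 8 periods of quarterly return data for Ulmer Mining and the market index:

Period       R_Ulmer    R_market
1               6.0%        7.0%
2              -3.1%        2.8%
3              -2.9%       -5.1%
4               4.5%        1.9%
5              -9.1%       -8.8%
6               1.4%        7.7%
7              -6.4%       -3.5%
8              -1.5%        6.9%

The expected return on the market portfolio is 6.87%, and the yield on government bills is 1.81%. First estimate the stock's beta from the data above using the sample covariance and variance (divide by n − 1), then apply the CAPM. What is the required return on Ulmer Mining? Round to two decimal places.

Mean R_i = (6.0 − 3.1 − 2.9 + 4.5 − 9.1 + 1.4 − 6.4 − 1.5) / 8 = -1.3875%
Mean R_m = (7.0 + 2.8 − 5.1 + 1.9 − 8.8 + 7.7 − 3.5 + 6.9) / 8 = 1.1125%
Σ(R_i − R̄_i)(R_m − R̄_m) = 171.9188  ⇒  Cov = 171.9188 / 7 = 24.5598
Σ(R_m − R̄_m)² = 273.1488  ⇒  Var(R_m) = 273.1488 / 7 = 39.0213
β = Cov / Var(R_m) = 24.5598 / 39.0213 = 0.6294
MRP = 6.87% − 1.81% = 5.06%
E(R) = R_f + β × MRP = 1.81% + 0.6294 × 5.06% = 4.99%

4.99%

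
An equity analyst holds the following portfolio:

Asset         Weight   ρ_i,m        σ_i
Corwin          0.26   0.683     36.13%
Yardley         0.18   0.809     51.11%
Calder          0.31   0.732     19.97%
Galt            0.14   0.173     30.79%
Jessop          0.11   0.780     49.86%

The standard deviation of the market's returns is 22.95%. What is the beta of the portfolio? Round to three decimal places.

β_Corwin = 0.683 × 36.13% / 22.95% = 1.0752
β_Yardley = 0.809 × 51.11% / 22.95% = 1.8017
β_Calder = 0.732 × 19.97% / 22.95% = 0.6370
β_Galt = 0.173 × 30.79% / 22.95% = 0.2321
β_Jessop = 0.780 × 49.86% / 22.95% = 1.6946
β_P = Σ w_i β_i = 0.26×1.0752 + 0.18×1.8017 + 0.31×0.6370 + 0.14×0.2321 + 0.11×1.6946 = 1.0202

1.020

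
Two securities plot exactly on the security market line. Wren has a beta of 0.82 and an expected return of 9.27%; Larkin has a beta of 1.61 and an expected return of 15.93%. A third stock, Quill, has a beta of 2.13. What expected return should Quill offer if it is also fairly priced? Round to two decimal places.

MRP (SML slope) = (15.93% − 9.27%) / (1.61 − 0.82) = 6.66% / 0.79 = 8.4304%
R_f (intercept) = 9.27% − 0.82 × 8.4304% = 2.3571%
E(R_Quill) = R_f + β × MRP = 2.3571% + 2.13 × 8.4304% = 20.31%

20.31%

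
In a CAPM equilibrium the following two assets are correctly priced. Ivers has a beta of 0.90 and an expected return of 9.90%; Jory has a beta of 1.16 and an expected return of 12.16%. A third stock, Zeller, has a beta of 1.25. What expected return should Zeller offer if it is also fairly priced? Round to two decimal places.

MRP (SML slope) = (12.16% − 9.90%) / (1.16 − 0.90) = 2.26% / 0.26 = 8.6923%
R_f (intercept) = 9.90% − 0.90 × 8.6923% = 2.0769%
E(R_Zeller) = R_f + β × MRP = 2.0769% + 1.25 × 8.6923% = 12.94%

12.94%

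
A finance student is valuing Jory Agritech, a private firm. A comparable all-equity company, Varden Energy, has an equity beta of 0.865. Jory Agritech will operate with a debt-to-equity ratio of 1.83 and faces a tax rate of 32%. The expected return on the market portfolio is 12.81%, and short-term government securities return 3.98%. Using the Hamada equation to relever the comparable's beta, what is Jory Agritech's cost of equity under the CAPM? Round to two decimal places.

21.12%

β_L = β_U × [1 + (1 − t)(D/E)] = 0.865 × [1 + (1 − 0.32) × 1.83]
    = 0.865 × [1 + 0.68 × 1.83] = 0.865 × 2.2444 = 1.9414
MRP = 12.81% − 3.98% = 8.83%
E(R) = R_f + β_L × MRP = 3.98% + 1.9414 × 8.83% = 21.12%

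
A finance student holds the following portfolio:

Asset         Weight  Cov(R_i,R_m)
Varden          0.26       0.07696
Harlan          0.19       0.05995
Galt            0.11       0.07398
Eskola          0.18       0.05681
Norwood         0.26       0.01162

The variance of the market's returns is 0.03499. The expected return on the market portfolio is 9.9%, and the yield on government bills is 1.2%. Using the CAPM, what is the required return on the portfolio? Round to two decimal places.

14.32%

β_Varden = 0.07696 / 0.03499 = 2.1995
β_Harlan = 0.05995 / 0.03499 = 1.7133
β_Galt = 0.07398 / 0.03499 = 2.1143
β_Eskola = 0.05681 / 0.03499 = 1.6236
β_Norwood = 0.01162 / 0.03499 = 0.3321
β_P = Σ w_i β_i = 0.26×2.1995 + 0.19×1.7133 + 0.11×2.1143 + 0.18×1.6236 + 0.26×0.3321 = 1.5086
MRP = 9.9% − 1.2% = 8.70%
E(R_P) = R_f + β_P × MRP = 1.2% + 1.5086 × 8.7% = 14.32%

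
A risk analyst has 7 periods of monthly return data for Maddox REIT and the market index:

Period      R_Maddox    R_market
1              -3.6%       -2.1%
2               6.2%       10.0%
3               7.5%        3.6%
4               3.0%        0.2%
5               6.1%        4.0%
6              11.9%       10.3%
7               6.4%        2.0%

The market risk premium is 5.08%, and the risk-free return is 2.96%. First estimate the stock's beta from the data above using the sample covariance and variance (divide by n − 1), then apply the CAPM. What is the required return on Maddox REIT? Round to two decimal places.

Mean R_i = (-3.6 + 6.2 + 7.5 + 3.0 + 6.1 + 11.9 + 6.4) / 7 = 5.3571%
Mean R_m = (-2.1 + 10.0 + 3.6 + 0.2 + 4.0 + 10.3 + 2.0) / 7 = 4.0000%
Σ(R_i − R̄_i)(R_m − R̄_m) = 106.9300  ⇒  Cov = 106.9300 / 6 = 17.8217
Σ(R_m − R̄_m)² = 131.5000  ⇒  Var(R_m) = 131.5000 / 6 = 21.9167
β = Cov / Var(R_m) = 17.8217 / 21.9167 = 0.8132
E(R) = R_f + β × MRP = 2.96% + 0.8132 × 5.08% = 7.09%

7.09%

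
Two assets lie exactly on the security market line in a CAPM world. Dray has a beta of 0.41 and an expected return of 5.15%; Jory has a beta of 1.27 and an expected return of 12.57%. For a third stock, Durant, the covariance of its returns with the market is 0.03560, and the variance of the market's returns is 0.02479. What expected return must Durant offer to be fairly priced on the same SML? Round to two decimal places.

MRP = (12.57% − 5.15%) / (1.27 − 0.41) = 8.6279%
R_f = 5.15% − 0.41 × 8.6279% = 1.6126%
β_Durant = Cov / Var(R_m) = 0.03560 / 0.02479 = 1.4361
E(R_Durant) = R_f + β × MRP = 1.6126% + 1.4361 × 8.6279% = 14.00%

14.00%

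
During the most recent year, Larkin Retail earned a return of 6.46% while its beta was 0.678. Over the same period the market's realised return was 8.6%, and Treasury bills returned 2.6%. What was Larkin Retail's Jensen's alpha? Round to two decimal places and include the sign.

-0.21%

Market excess return = 8.6% − 2.6% = 6.00%
CAPM benchmark = R_f + β(R_m − R_f) = 2.6% + 0.678 × 6.0% = 6.6680%
α = actual − benchmark = 6.46% − 6.6680% = -0.21%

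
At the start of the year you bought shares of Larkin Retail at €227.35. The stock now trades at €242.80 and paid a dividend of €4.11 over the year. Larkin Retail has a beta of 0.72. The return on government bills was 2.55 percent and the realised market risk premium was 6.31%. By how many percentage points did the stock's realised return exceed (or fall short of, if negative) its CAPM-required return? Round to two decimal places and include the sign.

+1.51%

Realised HPR = (P1 + D1 − P0) / P0 = (242.80 + 4.11 − 227.35) / 227.35 = 19.56 / 227.35 = 8.6035%
CAPM required = R_f + β·MRP = 2.55% + 0.72 × 6.31% = 7.0932%
α = realised − required = 8.6035% − 7.0932% = +1.51%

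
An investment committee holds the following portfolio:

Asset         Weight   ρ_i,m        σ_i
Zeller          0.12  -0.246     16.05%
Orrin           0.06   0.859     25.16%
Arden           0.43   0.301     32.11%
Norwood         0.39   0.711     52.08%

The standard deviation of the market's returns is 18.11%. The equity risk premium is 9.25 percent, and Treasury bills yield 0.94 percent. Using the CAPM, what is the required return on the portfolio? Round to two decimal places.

10.86%

β_Zeller = -0.246 × 16.05% / 18.11% = -0.2180
β_Orrin = 0.859 × 25.16% / 18.11% = 1.1934
β_Arden = 0.301 × 32.11% / 18.11% = 0.5337
β_Norwood = 0.711 × 52.08% / 18.11% = 2.0447
β_P = Σ w_i β_i = 0.12×-0.2180 + 0.06×1.1934 + 0.43×0.5337 + 0.39×2.0447 = 1.0724
E(R_P) = R_f + β_P × MRP = 0.94% + 1.0724 × 9.25% = 10.86%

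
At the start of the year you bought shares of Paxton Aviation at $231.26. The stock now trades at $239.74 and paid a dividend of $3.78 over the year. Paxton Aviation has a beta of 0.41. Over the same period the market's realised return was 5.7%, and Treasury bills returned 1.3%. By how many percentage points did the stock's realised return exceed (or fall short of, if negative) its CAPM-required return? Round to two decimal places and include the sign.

+2.20%

Realised HPR = (P1 + D1 − P0) / P0 = (239.74 + 3.78 − 231.26) / 231.26 = 12.26 / 231.26 = 5.3014%
MRP = 5.7% − 1.3% = 4.40%
CAPM required = R_f + β·MRP = 1.3% + 0.41 × 4.4% = 3.1040%
α = realised − required = 5.3014% − 3.1040% = +2.20%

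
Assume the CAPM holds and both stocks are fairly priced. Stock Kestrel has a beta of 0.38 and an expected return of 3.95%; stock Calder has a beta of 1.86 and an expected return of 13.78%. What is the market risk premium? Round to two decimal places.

6.64%

Both satisfy E(R) = R_f + β·MRP, so the slope of the SML is
MRP = (13.78% − 3.95%) / (1.86 − 0.38) = 9.83% / 1.48 = 6.6419%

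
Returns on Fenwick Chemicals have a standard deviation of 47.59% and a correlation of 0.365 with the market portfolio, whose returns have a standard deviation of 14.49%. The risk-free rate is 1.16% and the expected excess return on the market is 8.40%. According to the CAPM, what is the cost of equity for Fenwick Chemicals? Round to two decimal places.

11.23%

β = ρ × σ_i / σ_m = 0.365 × 47.59% / 14.49% = 1.1988
E(R) = 1.16% + 1.1988 × 8.40% = 11.23%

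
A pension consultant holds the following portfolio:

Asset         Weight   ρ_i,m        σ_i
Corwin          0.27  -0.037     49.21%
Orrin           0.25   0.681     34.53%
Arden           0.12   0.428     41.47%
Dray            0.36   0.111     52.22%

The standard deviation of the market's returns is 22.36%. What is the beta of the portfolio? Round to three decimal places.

β_Corwin = -0.037 × 49.21% / 22.36% = -0.0814
β_Orrin = 0.681 × 34.53% / 22.36% = 1.0517
β_Arden = 0.428 × 41.47% / 22.36% = 0.7938
β_Dray = 0.111 × 52.22% / 22.36% = 0.2592
β_P = Σ w_i β_i = 0.27×-0.0814 + 0.25×1.0517 + 0.12×0.7938 + 0.36×0.2592 = 0.4295

0.430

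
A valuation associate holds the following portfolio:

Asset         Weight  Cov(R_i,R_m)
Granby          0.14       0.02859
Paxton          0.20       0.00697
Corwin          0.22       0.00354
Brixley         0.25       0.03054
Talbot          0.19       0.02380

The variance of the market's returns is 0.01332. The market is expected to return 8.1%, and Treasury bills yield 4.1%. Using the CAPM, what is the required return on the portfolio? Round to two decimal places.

9.61%

β_Granby = 0.02859 / 0.01332 = 2.1464
β_Paxton = 0.00697 / 0.01332 = 0.5233
β_Corwin = 0.00354 / 0.01332 = 0.2658
β_Brixley = 0.03054 / 0.01332 = 2.2928
β_Talbot = 0.02380 / 0.01332 = 1.7868
β_P = Σ w_i β_i = 0.14×2.1464 + 0.20×0.5233 + 0.22×0.2658 + 0.25×2.2928 + 0.19×1.7868 = 1.3763
MRP = 8.1% − 4.1% = 4.00%
E(R_P) = R_f + β_P × MRP = 4.1% + 1.3763 × 4.0% = 9.61%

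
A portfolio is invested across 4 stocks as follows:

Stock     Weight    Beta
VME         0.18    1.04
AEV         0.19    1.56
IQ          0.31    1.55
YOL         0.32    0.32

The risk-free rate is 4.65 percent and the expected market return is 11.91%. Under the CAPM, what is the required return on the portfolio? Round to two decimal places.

12.39%

β_P = Σ w_i β_i = 0.18×1.04 + 0.19×1.56 + 0.31×1.55 + 0.32×0.32 = 1.0665
MRP = 11.91% − 4.65% = 7.26%
E(R_P) = R_f + β_P × MRP = 4.65% + 1.0665 × 7.26% = 12.39%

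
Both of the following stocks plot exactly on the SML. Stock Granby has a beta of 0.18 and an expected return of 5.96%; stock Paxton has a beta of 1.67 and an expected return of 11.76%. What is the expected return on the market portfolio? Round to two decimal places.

Both satisfy E(R) = R_f + β·MRP, so the slope of the SML is
MRP = (11.76% − 5.96%) / (1.67 − 0.18) = 5.80% / 1.49 = 3.8926%
R_f = E(R_Granby) − β_Granby·MRP = 5.96% − 0.18 × 3.8926% = 5.2593%
E(R_m) = R_f + MRP = 5.2593% + 3.8926% = 9.15%

9.15%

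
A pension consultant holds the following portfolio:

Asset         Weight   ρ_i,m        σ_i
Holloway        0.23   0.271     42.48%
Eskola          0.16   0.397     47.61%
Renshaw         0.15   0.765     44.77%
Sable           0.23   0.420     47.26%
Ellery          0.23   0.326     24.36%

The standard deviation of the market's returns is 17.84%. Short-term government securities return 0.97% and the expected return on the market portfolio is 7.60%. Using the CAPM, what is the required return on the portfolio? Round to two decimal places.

7.36%

β_Holloway = 0.271 × 42.48% / 17.84% = 0.6453
β_Eskola = 0.397 × 47.61% / 17.84% = 1.0595
β_Renshaw = 0.765 × 44.77% / 17.84% = 1.9198
β_Sable = 0.420 × 47.26% / 17.84% = 1.1126
β_Ellery = 0.326 × 24.36% / 17.84% = 0.4451
β_P = Σ w_i β_i = 0.23×0.6453 + 0.16×1.0595 + 0.15×1.9198 + 0.23×1.1126 + 0.23×0.4451 = 0.9642
MRP = 7.60% − 0.97% = 6.63%
E(R_P) = R_f + β_P × MRP = 0.97% + 0.9642 × 6.63% = 7.36%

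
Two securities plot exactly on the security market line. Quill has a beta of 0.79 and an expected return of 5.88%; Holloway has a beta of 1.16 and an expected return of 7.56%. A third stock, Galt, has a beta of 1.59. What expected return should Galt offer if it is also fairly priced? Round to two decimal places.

9.51%

MRP (SML slope) = (7.56% − 5.88%) / (1.16 − 0.79) = 1.68% / 0.37 = 4.5405%
R_f (intercept) = 5.88% − 0.79 × 4.5405% = 2.2930%
E(R_Galt) = R_f + β × MRP = 2.2930% + 1.59 × 4.5405% = 9.51%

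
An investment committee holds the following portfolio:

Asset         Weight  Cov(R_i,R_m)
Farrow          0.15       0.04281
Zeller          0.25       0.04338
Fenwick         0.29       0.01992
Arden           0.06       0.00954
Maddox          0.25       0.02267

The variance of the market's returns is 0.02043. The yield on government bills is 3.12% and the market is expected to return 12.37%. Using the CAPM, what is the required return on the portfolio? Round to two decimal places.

16.38%

β_Farrow = 0.04281 / 0.02043 = 2.0954
β_Zeller = 0.04338 / 0.02043 = 2.1233
β_Fenwick = 0.01992 / 0.02043 = 0.9750
β_Arden = 0.00954 / 0.02043 = 0.4670
β_Maddox = 0.02267 / 0.02043 = 1.1096
β_P = Σ w_i β_i = 0.15×2.0954 + 0.25×2.1233 + 0.29×0.9750 + 0.06×0.4670 + 0.25×1.1096 = 1.4333
MRP = 12.37% − 3.12% = 9.25%
E(R_P) = R_f + β_P × MRP = 3.12% + 1.4333 × 9.25% = 16.38%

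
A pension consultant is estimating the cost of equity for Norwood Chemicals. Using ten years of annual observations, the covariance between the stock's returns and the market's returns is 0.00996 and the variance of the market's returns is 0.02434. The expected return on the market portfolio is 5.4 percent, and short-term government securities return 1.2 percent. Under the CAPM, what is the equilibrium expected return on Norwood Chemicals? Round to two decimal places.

2.92%

β = Cov(R_i, R_m) / Var(R_m) = 0.00996 / 0.02434 = 0.4092
MRP = 5.4% − 1.2% = 4.20%
E(R) = R_f + β × MRP = 1.2% + 0.4092 × 4.2% = 2.92%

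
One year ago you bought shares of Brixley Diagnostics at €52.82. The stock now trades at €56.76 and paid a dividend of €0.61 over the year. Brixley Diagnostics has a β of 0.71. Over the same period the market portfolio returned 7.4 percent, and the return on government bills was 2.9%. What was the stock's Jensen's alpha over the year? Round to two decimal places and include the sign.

+2.52%

Realised HPR = (P1 + D1 − P0) / P0 = (56.76 + 0.61 − 52.82) / 52.82 = 4.55 / 52.82 = 8.6142%
MRP = 7.4% − 2.9% = 4.50%
CAPM required = R_f + β·MRP = 2.9% + 0.71 × 4.5% = 6.0950%
α = realised − required = 8.6142% − 6.0950% = +2.52%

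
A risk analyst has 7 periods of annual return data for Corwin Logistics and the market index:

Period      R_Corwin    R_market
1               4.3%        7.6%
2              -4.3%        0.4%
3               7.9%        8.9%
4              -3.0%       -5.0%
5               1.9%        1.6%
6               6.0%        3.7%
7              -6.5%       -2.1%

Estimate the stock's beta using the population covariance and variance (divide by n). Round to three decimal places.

Mean R_i = (4.3 − 4.3 + 7.9 − 3.0 + 1.9 + 6.0 − 6.5) / 7 = 0.9000%
Mean R_m = (7.6 + 0.4 + 8.9 − 5.0 + 1.6 + 3.7 − 2.1) / 7 = 2.1571%
Σ(R_i − R̄_i)(R_m − R̄_m) = 141.5700  ⇒  Cov = 141.5700 / 7 = 20.2243
Σ(R_m − R̄_m)² = 150.2171  ⇒  Var(R_m) = 150.2171 / 7 = 21.4596
β = Cov / Var(R_m) = 20.2243 / 21.4596 = 0.9424

0.942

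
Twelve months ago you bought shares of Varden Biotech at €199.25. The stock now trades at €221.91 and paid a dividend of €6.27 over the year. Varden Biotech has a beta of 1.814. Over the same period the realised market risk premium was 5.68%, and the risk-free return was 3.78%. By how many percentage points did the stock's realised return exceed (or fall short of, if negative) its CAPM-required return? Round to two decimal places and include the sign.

+0.44%

Realised HPR = (P1 + D1 − P0) / P0 = (221.91 + 6.27 − 199.25) / 199.25 = 28.93 / 199.25 = 14.5194%
CAPM required = R_f + β·MRP = 3.78% + 1.814 × 5.68% = 14.08352%
α = realised − required = 14.5194% − 14.08352% = +0.44%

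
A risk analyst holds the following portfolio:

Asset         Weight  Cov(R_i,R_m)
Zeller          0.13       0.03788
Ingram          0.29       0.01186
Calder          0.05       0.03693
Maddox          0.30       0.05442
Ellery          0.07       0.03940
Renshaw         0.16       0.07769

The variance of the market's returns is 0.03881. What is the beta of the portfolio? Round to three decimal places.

1.075

β_Zeller = 0.03788 / 0.03881 = 0.9760
β_Ingram = 0.01186 / 0.03881 = 0.3056
β_Calder = 0.03693 / 0.03881 = 0.9516
β_Maddox = 0.05442 / 0.03881 = 1.4022
β_Ellery = 0.03940 / 0.03881 = 1.0152
β_Renshaw = 0.07769 / 0.03881 = 2.0018
β_P = Σ w_i β_i = 0.13×0.9760 + 0.29×0.3056 + 0.05×0.9516 + 0.30×1.4022 + 0.07×1.0152 + 0.16×2.0018 = 1.0751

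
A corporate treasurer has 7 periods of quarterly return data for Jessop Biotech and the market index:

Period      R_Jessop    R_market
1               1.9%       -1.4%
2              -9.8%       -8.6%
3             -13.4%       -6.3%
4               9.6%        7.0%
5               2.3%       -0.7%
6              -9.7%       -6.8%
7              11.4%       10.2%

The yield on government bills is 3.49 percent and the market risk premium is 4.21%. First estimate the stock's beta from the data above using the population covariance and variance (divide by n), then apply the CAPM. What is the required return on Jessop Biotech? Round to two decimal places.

9.03%

Mean R_i = (1.9 − 9.8 − 13.4 + 9.6 + 2.3 − 9.7 + 11.4) / 7 = -1.1000%
Mean R_m = (-1.4 − 8.6 − 6.3 + 7.0 − 0.7 − 6.8 + 10.2) / 7 = -0.9429%
Σ(R_i − R̄_i)(R_m − R̄_m) = 406.6100  ⇒  Cov = 406.6100 / 7 = 58.0871
Σ(R_m − R̄_m)² = 309.1571  ⇒  Var(R_m) = 309.1571 / 7 = 44.1653
β = Cov / Var(R_m) = 58.0871 / 44.1653 = 1.3152
E(R) = R_f + β × MRP = 3.49% + 1.3152 × 4.21% = 9.03%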